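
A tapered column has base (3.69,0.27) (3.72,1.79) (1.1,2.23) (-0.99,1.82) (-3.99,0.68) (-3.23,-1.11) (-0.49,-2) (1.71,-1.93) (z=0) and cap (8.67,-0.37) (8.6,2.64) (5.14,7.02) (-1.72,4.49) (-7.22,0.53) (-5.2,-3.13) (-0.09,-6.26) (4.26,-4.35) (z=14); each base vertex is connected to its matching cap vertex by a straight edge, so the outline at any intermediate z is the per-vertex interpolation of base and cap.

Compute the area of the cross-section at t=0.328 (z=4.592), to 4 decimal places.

Area at t=0.328: 49.0785

Cross-section at t=0.328: each vertex is (1-t)·p0[i] + t·p1[i].
  v1: (1-0.328)·(3.69,0.27) + 0.328·(8.67,-0.37) = (5.3234,0.0601)
  v2: (1-0.328)·(3.72,1.79) + 0.328·(8.6,2.64) = (5.3206,2.0688)
  v3: (1-0.328)·(1.1,2.23) + 0.328·(5.14,7.02) = (2.4251,3.8011)
  v4: (1-0.328)·(-0.99,1.82) + 0.328·(-1.72,4.49) = (-1.2294,2.6958)
  v5: (1-0.328)·(-3.99,0.68) + 0.328·(-7.22,0.53) = (-5.0494,0.6308)
  v6: (1-0.328)·(-3.23,-1.11) + 0.328·(-5.2,-3.13) = (-3.8762,-1.7726)
  v7: (1-0.328)·(-0.49,-2) + 0.328·(-0.09,-6.26) = (-0.3588,-3.3973)
  v8: (1-0.328)·(1.71,-1.93) + 0.328·(4.26,-4.35) = (2.5464,-2.7238)
Shoelace sum Σ(x_i·y_{i+1} − x_{i+1}·y_i):
  i=1: 5.3234·2.0688 − 5.3206·0.0601 = +10.6935 (running +10.6935)
  i=2: 5.3206·3.8011 − 2.4251·2.0688 = +15.2073 (running +25.9008)
  i=3: 2.4251·2.6958 − -1.2294·3.8011 = +11.2108 (running +37.1116)
  i=4: -1.2294·0.6308 − -5.0494·2.6958 = +12.8365 (running +49.9481)
  i=5: -5.0494·-1.7726 − -3.8762·0.6308 = +11.3955 (running +61.3436)
  i=6: -3.8762·-3.3973 − -0.3588·-1.7726 = +12.5324 (running +73.8760)
  i=7: -0.3588·-2.7238 − 2.5464·-3.3973 = +9.6281 (running +83.5042)
  i=8: 2.5464·0.0601 − 5.3234·-2.7238 = +14.6528 (running +98.1569)
Area = |Σ|/2 = |98.1569|/2 = 49.0785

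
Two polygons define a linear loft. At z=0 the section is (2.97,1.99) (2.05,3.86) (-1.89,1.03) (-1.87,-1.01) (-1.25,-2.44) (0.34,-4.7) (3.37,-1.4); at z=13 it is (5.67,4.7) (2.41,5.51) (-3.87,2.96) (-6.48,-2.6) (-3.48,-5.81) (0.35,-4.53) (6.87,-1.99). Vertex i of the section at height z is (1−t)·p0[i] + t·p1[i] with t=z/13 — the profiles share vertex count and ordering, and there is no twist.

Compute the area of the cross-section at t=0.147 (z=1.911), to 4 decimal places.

Cross-section at t=0.147: each vertex is (1-t)·p0[i] + t·p1[i].
  v1: (1-0.147)·(2.97,1.99) + 0.147·(5.67,4.7) = (3.3669,2.3884)
  v2: (1-0.147)·(2.05,3.86) + 0.147·(2.41,5.51) = (2.1029,4.1025)
  v3: (1-0.147)·(-1.89,1.03) + 0.147·(-3.87,2.96) = (-2.1811,1.3137)
  v4: (1-0.147)·(-1.87,-1.01) + 0.147·(-6.48,-2.6) = (-2.5477,-1.2437)
  v5: (1-0.147)·(-1.25,-2.44) + 0.147·(-3.48,-5.81) = (-1.5778,-2.9354)
  v6: (1-0.147)·(0.34,-4.7) + 0.147·(0.35,-4.53) = (0.3415,-4.6750)
  v7: (1-0.147)·(3.37,-1.4) + 0.147·(6.87,-1.99) = (3.8845,-1.4867)
Shoelace sum Σ(x_i·y_{i+1} − x_{i+1}·y_i):
  i=1: 3.3669·4.1025 − 2.1029·2.3884 = +8.7903 (running +8.7903)
  i=2: 2.1029·1.3137 − -2.1811·4.1025 = +11.7105 (running +20.5009)
  i=3: -2.1811·-1.2437 − -2.5477·1.3137 = +6.0595 (running +26.5604)
  i=4: -2.5477·-2.9354 − -1.5778·-1.2437 = +5.5160 (running +32.0764)
  i=5: -1.5778·-4.6750 − 0.3415·-2.9354 = +8.3786 (running +40.4551)
  i=6: 0.3415·-1.4867 − 3.8845·-4.6750 = +17.6524 (running +58.1075)
  i=7: 3.8845·2.3884 − 3.3669·-1.4867 = +14.2833 (running +72.3908)
Area = |Σ|/2 = |72.3908|/2 = 36.1954

Area at t=0.147: 36.1954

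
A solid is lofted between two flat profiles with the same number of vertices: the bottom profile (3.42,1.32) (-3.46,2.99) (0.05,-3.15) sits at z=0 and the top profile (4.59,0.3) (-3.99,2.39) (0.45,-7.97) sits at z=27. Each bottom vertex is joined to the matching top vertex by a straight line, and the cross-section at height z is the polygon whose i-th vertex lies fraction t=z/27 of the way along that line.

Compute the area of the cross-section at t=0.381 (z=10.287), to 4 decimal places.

Area at t=0.381: 25.6257

Cross-section at t=0.381: each vertex is (1-t)·p0[i] + t·p1[i].
  v1: (1-0.381)·(3.42,1.32) + 0.381·(4.59,0.3) = (3.8658,0.9314)
  v2: (1-0.381)·(-3.46,2.99) + 0.381·(-3.99,2.39) = (-3.6619,2.7614)
  v3: (1-0.381)·(0.05,-3.15) + 0.381·(0.45,-7.97) = (0.2024,-4.9864)
Shoelace sum Σ(x_i·y_{i+1} − x_{i+1}·y_i):
  i=1: 3.8658·2.7614 − -3.6619·0.9314 = +14.0856 (running +14.0856)
  i=2: -3.6619·-4.9864 − 0.2024·2.7614 = +17.7010 (running +31.7866)
  i=3: 0.2024·0.9314 − 3.8658·-4.9864 = +19.4649 (running +51.2515)
Area = |Σ|/2 = |51.2515|/2 = 25.6257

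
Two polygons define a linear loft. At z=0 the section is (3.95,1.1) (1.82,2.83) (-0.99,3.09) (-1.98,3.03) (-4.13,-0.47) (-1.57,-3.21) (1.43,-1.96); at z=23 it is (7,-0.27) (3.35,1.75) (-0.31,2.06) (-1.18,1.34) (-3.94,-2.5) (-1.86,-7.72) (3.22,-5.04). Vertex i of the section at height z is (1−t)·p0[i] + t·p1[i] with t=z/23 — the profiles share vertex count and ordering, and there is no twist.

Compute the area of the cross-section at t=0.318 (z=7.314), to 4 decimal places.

Area at t=0.318: 40.4551

Cross-section at t=0.318: each vertex is (1-t)·p0[i] + t·p1[i].
  v1: (1-0.318)·(3.95,1.1) + 0.318·(7,-0.27) = (4.9199,0.6643)
  v2: (1-0.318)·(1.82,2.83) + 0.318·(3.35,1.75) = (2.3065,2.4866)
  v3: (1-0.318)·(-0.99,3.09) + 0.318·(-0.31,2.06) = (-0.7738,2.7625)
  v4: (1-0.318)·(-1.98,3.03) + 0.318·(-1.18,1.34) = (-1.7256,2.4926)
  v5: (1-0.318)·(-4.13,-0.47) + 0.318·(-3.94,-2.5) = (-4.0696,-1.1155)
  v6: (1-0.318)·(-1.57,-3.21) + 0.318·(-1.86,-7.72) = (-1.6622,-4.6442)
  v7: (1-0.318)·(1.43,-1.96) + 0.318·(3.22,-5.04) = (1.9992,-2.9394)
Shoelace sum Σ(x_i·y_{i+1} − x_{i+1}·y_i):
  i=1: 4.9199·2.4866 − 2.3065·0.6643 = +10.7013 (running +10.7013)
  i=2: 2.3065·2.7625 − -0.7738·2.4866 = +8.2957 (running +18.9970)
  i=3: -0.7738·2.4926 − -1.7256·2.7625 = +2.8382 (running +21.8353)
  i=4: -1.7256·-1.1155 − -4.0696·2.4926 = +12.0687 (running +33.9040)
  i=5: -4.0696·-4.6442 − -1.6622·-1.1155 = +17.0456 (running +50.9496)
  i=6: -1.6622·-2.9394 − 1.9992·-4.6442 = +14.1707 (running +65.1203)
  i=7: 1.9992·0.6643 − 4.9199·-2.9394 = +15.7899 (running +80.9102)
Area = |Σ|/2 = |80.9102|/2 = 40.4551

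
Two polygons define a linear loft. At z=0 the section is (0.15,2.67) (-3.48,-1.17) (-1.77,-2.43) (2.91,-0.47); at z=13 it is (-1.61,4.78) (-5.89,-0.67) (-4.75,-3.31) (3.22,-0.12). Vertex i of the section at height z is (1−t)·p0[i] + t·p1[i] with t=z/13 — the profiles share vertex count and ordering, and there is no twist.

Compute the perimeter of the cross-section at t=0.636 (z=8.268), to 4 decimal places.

Cross-section at t=0.636: each vertex is (1-t)·p0[i] + t·p1[i].
  v1: (1-0.636)·(0.15,2.67) + 0.636·(-1.61,4.78) = (-0.9694,4.0120)
  v2: (1-0.636)·(-3.48,-1.17) + 0.636·(-5.89,-0.67) = (-5.0128,-0.8520)
  v3: (1-0.636)·(-1.77,-2.43) + 0.636·(-4.75,-3.31) = (-3.6653,-2.9897)
  v4: (1-0.636)·(2.91,-0.47) + 0.636·(3.22,-0.12) = (3.1072,-0.2474)
Perimeter = Σ |v_{i+1} − v_i|:
  edge 1→2: √(-4.0434² + -4.8640²) = 6.3251 (running 6.3251)
  edge 2→3: √(1.3475² + -2.1377²) = 2.5269 (running 8.8521)
  edge 3→4: √(6.7724² + 2.7423²) = 7.3066 (running 16.1586)
  edge 4→1: √(-4.0765² + 4.2594²) = 5.8958 (running 22.0544)
Perimeter = 22.0544

Perimeter at t=0.636: 22.0544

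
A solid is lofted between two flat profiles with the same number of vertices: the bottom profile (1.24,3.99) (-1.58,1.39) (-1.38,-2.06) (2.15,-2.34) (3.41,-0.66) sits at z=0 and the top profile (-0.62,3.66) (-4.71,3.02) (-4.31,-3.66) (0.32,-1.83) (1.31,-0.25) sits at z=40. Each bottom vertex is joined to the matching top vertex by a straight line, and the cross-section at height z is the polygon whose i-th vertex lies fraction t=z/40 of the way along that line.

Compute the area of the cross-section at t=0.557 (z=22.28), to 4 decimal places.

Area at t=0.557: 26.0550

Cross-section at t=0.557: each vertex is (1-t)·p0[i] + t·p1[i].
  v1: (1-0.557)·(1.24,3.99) + 0.557·(-0.62,3.66) = (0.2040,3.8062)
  v2: (1-0.557)·(-1.58,1.39) + 0.557·(-4.71,3.02) = (-3.3234,2.2979)
  v3: (1-0.557)·(-1.38,-2.06) + 0.557·(-4.31,-3.66) = (-3.0120,-2.9512)
  v4: (1-0.557)·(2.15,-2.34) + 0.557·(0.32,-1.83) = (1.1307,-2.0559)
  v5: (1-0.557)·(3.41,-0.66) + 0.557·(1.31,-0.25) = (2.2403,-0.4316)
Shoelace sum Σ(x_i·y_{i+1} − x_{i+1}·y_i):
  i=1: 0.2040·2.2979 − -3.3234·3.8062 = +13.1183 (running +13.1183)
  i=2: -3.3234·-2.9512 − -3.0120·2.2979 = +16.7294 (running +29.8476)
  i=3: -3.0120·-2.0559 − 1.1307·-2.9512 = +9.5294 (running +39.3770)
  i=4: 1.1307·-0.4316 − 2.2403·-2.0559 = +4.1179 (running +43.4949)
  i=5: 2.2403·3.8062 − 0.2040·-0.4316 = +8.6151 (running +52.1099)
Area = |Σ|/2 = |52.1099|/2 = 26.0550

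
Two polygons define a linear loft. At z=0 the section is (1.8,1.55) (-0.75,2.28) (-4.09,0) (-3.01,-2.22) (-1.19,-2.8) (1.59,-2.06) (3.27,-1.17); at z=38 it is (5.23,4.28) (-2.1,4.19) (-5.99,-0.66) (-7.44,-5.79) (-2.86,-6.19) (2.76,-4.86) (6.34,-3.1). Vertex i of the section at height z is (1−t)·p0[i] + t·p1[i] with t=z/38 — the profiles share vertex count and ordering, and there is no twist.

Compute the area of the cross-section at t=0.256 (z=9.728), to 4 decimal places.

Area at t=0.256: 39.8134

Cross-section at t=0.256: each vertex is (1-t)·p0[i] + t·p1[i].
  v1: (1-0.256)·(1.8,1.55) + 0.256·(5.23,4.28) = (2.6781,2.2489)
  v2: (1-0.256)·(-0.75,2.28) + 0.256·(-2.1,4.19) = (-1.0956,2.7690)
  v3: (1-0.256)·(-4.09,0) + 0.256·(-5.99,-0.66) = (-4.5764,-0.1690)
  v4: (1-0.256)·(-3.01,-2.22) + 0.256·(-7.44,-5.79) = (-4.1441,-3.1339)
  v5: (1-0.256)·(-1.19,-2.8) + 0.256·(-2.86,-6.19) = (-1.6175,-3.6678)
  v6: (1-0.256)·(1.59,-2.06) + 0.256·(2.76,-4.86) = (1.8895,-2.7768)
  v7: (1-0.256)·(3.27,-1.17) + 0.256·(6.34,-3.1) = (4.0559,-1.6641)
Shoelace sum Σ(x_i·y_{i+1} − x_{i+1}·y_i):
  i=1: 2.6781·2.7690 − -1.0956·2.2489 = +9.8794 (running +9.8794)
  i=2: -1.0956·-0.1690 − -4.5764·2.7690 = +12.8570 (running +22.7364)
  i=3: -4.5764·-3.1339 − -4.1441·-0.1690 = +13.6419 (running +36.3782)
  i=4: -4.1441·-3.6678 − -1.6175·-3.1339 = +10.1306 (running +46.5089)
  i=5: -1.6175·-2.7768 − 1.8895·-3.6678 = +11.4220 (running +57.9309)
  i=6: 1.8895·-1.6641 − 4.0559·-2.7768 = +8.1182 (running +66.0490)
  i=7: 4.0559·2.2489 − 2.6781·-1.6641 = +13.5778 (running +79.6269)
Area = |Σ|/2 = |79.6269|/2 = 39.8134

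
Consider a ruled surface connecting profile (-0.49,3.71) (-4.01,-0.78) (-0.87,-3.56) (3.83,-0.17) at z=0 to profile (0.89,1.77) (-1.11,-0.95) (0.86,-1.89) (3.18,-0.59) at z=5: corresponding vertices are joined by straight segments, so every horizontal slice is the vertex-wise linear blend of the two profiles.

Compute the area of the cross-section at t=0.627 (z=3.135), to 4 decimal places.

Cross-section at t=0.627: each vertex is (1-t)·p0[i] + t·p1[i].
  v1: (1-0.627)·(-0.49,3.71) + 0.627·(0.89,1.77) = (0.3753,2.4936)
  v2: (1-0.627)·(-4.01,-0.78) + 0.627·(-1.11,-0.95) = (-2.1917,-0.8866)
  v3: (1-0.627)·(-0.87,-3.56) + 0.627·(0.86,-1.89) = (0.2147,-2.5129)
  v4: (1-0.627)·(3.83,-0.17) + 0.627·(3.18,-0.59) = (3.4225,-0.4333)
Shoelace sum Σ(x_i·y_{i+1} − x_{i+1}·y_i):
  i=1: 0.3753·-0.8866 − -2.1917·2.4936 = +5.1326 (running +5.1326)
  i=2: -2.1917·-2.5129 − 0.2147·-0.8866 = +5.6979 (running +10.8305)
  i=3: 0.2147·-0.4333 − 3.4225·-2.5129 = +8.5073 (running +19.3377)
  i=4: 3.4225·2.4936 − 0.3753·-0.4333 = +8.6969 (running +28.0346)
Area = |Σ|/2 = |28.0346|/2 = 14.0173

Area at t=0.627: 14.0173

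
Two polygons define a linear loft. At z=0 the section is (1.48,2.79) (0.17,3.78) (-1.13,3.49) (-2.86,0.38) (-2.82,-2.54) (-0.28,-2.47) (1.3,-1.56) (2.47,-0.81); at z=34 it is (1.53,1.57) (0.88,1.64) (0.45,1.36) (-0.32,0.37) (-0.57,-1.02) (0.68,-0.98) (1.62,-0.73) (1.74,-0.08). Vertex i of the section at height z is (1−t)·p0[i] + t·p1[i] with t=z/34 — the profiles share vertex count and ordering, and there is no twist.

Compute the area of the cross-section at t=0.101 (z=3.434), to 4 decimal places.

Cross-section at t=0.101: each vertex is (1-t)·p0[i] + t·p1[i].
  v1: (1-0.101)·(1.48,2.79) + 0.101·(1.53,1.57) = (1.4850,2.6668)
  v2: (1-0.101)·(0.17,3.78) + 0.101·(0.88,1.64) = (0.2417,3.5639)
  v3: (1-0.101)·(-1.13,3.49) + 0.101·(0.45,1.36) = (-0.9704,3.2749)
  v4: (1-0.101)·(-2.86,0.38) + 0.101·(-0.32,0.37) = (-2.6035,0.3790)
  v5: (1-0.101)·(-2.82,-2.54) + 0.101·(-0.57,-1.02) = (-2.5928,-2.3865)
  v6: (1-0.101)·(-0.28,-2.47) + 0.101·(0.68,-0.98) = (-0.1830,-2.3195)
  v7: (1-0.101)·(1.3,-1.56) + 0.101·(1.62,-0.73) = (1.3323,-1.4762)
  v8: (1-0.101)·(2.47,-0.81) + 0.101·(1.74,-0.08) = (2.3963,-0.7363)
Shoelace sum Σ(x_i·y_{i+1} − x_{i+1}·y_i):
  i=1: 1.4850·3.5639 − 0.2417·2.6668 = +4.6479 (running +4.6479)
  i=2: 0.2417·3.2749 − -0.9704·3.5639 = +4.2500 (running +8.8979)
  i=3: -0.9704·0.3790 − -2.6035·3.2749 = +8.1582 (running +17.0561)
  i=4: -2.6035·-2.3865 − -2.5928·0.3790 = +7.1957 (running +24.2519)
  i=5: -2.5928·-2.3195 − -0.1830·-2.3865 = +5.5771 (running +29.8290)
  i=6: -0.1830·-1.4762 − 1.3323·-2.3195 = +3.3605 (running +33.1895)
  i=7: 1.3323·-0.7363 − 2.3963·-1.4762 = +2.5564 (running +35.7458)
  i=8: 2.3963·2.6668 − 1.4850·-0.7363 = +7.4837 (running +43.2296)
Area = |Σ|/2 = |43.2296|/2 = 21.6148

Area at t=0.101: 21.6148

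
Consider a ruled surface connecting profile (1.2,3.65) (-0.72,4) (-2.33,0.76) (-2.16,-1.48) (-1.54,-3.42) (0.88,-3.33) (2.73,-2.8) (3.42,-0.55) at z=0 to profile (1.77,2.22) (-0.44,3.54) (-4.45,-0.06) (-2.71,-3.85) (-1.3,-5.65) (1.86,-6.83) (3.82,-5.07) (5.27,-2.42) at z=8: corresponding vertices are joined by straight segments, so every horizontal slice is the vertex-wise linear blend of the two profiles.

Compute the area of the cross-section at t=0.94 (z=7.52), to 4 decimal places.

Cross-section at t=0.94: each vertex is (1-t)·p0[i] + t·p1[i].
  v1: (1-0.94)·(1.2,3.65) + 0.94·(1.77,2.22) = (1.7358,2.3058)
  v2: (1-0.94)·(-0.72,4) + 0.94·(-0.44,3.54) = (-0.4568,3.5676)
  v3: (1-0.94)·(-2.33,0.76) + 0.94·(-4.45,-0.06) = (-4.3228,-0.0108)
  v4: (1-0.94)·(-2.16,-1.48) + 0.94·(-2.71,-3.85) = (-2.6770,-3.7078)
  v5: (1-0.94)·(-1.54,-3.42) + 0.94·(-1.3,-5.65) = (-1.3144,-5.5162)
  v6: (1-0.94)·(0.88,-3.33) + 0.94·(1.86,-6.83) = (1.8012,-6.6200)
  v7: (1-0.94)·(2.73,-2.8) + 0.94·(3.82,-5.07) = (3.7546,-4.9338)
  v8: (1-0.94)·(3.42,-0.55) + 0.94·(5.27,-2.42) = (5.1590,-2.3078)
Shoelace sum Σ(x_i·y_{i+1} − x_{i+1}·y_i):
  i=1: 1.7358·3.5676 − -0.4568·2.3058 = +7.2459 (running +7.2459)
  i=2: -0.4568·-0.0108 − -4.3228·3.5676 = +15.4270 (running +22.6729)
  i=3: -4.3228·-3.7078 − -2.6770·-0.0108 = +15.9992 (running +38.6721)
  i=4: -2.6770·-5.5162 − -1.3144·-3.7078 = +9.8933 (running +48.5654)
  i=5: -1.3144·-6.6200 − 1.8012·-5.5162 = +18.6371 (running +67.2025)
  i=6: 1.8012·-4.9338 − 3.7546·-6.6200 = +15.9687 (running +83.1712)
  i=7: 3.7546·-2.3078 − 5.1590·-4.9338 = +16.7886 (running +99.9598)
  i=8: 5.1590·2.3058 − 1.7358·-2.3078 = +15.9015 (running +115.8613)
Area = |Σ|/2 = |115.8613|/2 = 57.9306

Area at t=0.94: 57.9306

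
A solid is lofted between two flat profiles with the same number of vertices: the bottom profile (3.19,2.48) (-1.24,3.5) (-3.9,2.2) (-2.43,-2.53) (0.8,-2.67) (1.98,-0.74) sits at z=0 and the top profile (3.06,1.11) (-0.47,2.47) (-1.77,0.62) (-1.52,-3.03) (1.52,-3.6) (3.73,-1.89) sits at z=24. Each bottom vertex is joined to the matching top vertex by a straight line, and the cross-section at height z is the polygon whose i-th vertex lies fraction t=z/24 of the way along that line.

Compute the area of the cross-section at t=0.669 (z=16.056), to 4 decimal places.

Cross-section at t=0.669: each vertex is (1-t)·p0[i] + t·p1[i].
  v1: (1-0.669)·(3.19,2.48) + 0.669·(3.06,1.11) = (3.1030,1.5635)
  v2: (1-0.669)·(-1.24,3.5) + 0.669·(-0.47,2.47) = (-0.7249,2.8109)
  v3: (1-0.669)·(-3.9,2.2) + 0.669·(-1.77,0.62) = (-2.4750,1.1430)
  v4: (1-0.669)·(-2.43,-2.53) + 0.669·(-1.52,-3.03) = (-1.8212,-2.8645)
  v5: (1-0.669)·(0.8,-2.67) + 0.669·(1.52,-3.6) = (1.2817,-3.2922)
  v6: (1-0.669)·(1.98,-0.74) + 0.669·(3.73,-1.89) = (3.1508,-1.5093)
Shoelace sum Σ(x_i·y_{i+1} − x_{i+1}·y_i):
  i=1: 3.1030·2.8109 − -0.7249·1.5635 = +9.8557 (running +9.8557)
  i=2: -0.7249·1.1430 − -2.4750·2.8109 = +6.1286 (running +15.9843)
  i=3: -2.4750·-2.8645 − -1.8212·1.1430 = +9.1713 (running +25.1557)
  i=4: -1.8212·-3.2922 − 1.2817·-2.8645 = +9.6671 (running +34.8228)
  i=5: 1.2817·-1.5093 − 3.1508·-3.2922 = +8.4383 (running +43.2611)
  i=6: 3.1508·1.5635 − 3.1030·-1.5093 = +9.6097 (running +52.8707)
Area = |Σ|/2 = |52.8707|/2 = 26.4354

Area at t=0.669: 26.4354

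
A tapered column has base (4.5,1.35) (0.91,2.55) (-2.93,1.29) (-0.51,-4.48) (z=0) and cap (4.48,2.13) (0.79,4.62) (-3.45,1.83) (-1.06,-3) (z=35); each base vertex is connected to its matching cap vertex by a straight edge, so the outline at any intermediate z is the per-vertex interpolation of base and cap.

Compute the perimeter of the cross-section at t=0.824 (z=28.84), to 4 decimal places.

Perimeter at t=0.824: 22.2932

Cross-section at t=0.824: each vertex is (1-t)·p0[i] + t·p1[i].
  v1: (1-0.824)·(4.5,1.35) + 0.824·(4.48,2.13) = (4.4835,1.9927)
  v2: (1-0.824)·(0.91,2.55) + 0.824·(0.79,4.62) = (0.8111,4.2557)
  v3: (1-0.824)·(-2.93,1.29) + 0.824·(-3.45,1.83) = (-3.3585,1.7350)
  v4: (1-0.824)·(-0.51,-4.48) + 0.824·(-1.06,-3) = (-0.9632,-3.2605)
Perimeter = Σ |v_{i+1} − v_i|:
  edge 1→2: √(-3.6724² + 2.2630²) = 4.3136 (running 4.3136)
  edge 2→3: √(-4.1696² + -2.5207²) = 4.8723 (running 9.1860)
  edge 3→4: √(2.3953² + -4.9954²) = 5.5400 (running 14.7260)
  edge 4→1: √(5.4467² + 5.2532²) = 7.5672 (running 22.2932)
Perimeter = 22.2932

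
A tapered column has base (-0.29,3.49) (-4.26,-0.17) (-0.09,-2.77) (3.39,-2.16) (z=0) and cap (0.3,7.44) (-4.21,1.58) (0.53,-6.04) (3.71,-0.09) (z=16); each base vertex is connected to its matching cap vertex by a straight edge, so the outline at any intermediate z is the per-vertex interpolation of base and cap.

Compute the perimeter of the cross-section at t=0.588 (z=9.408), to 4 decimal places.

Perimeter at t=0.588: 26.3168

Cross-section at t=0.588: each vertex is (1-t)·p0[i] + t·p1[i].
  v1: (1-0.588)·(-0.29,3.49) + 0.588·(0.3,7.44) = (0.0569,5.8126)
  v2: (1-0.588)·(-4.26,-0.17) + 0.588·(-4.21,1.58) = (-4.2306,0.8590)
  v3: (1-0.588)·(-0.09,-2.77) + 0.588·(0.53,-6.04) = (0.2746,-4.6928)
  v4: (1-0.588)·(3.39,-2.16) + 0.588·(3.71,-0.09) = (3.5782,-0.9428)
Perimeter = Σ |v_{i+1} − v_i|:
  edge 1→2: √(-4.2875² + -4.9536²) = 6.5514 (running 6.5514)
  edge 2→3: √(4.5052² + -5.5518²) = 7.1497 (running 13.7011)
  edge 3→4: √(3.3036² + 3.7499²) = 4.9976 (running 18.6987)
  edge 4→1: √(-3.5212² + 6.7554²) = 7.6181 (running 26.3168)
Perimeter = 26.3168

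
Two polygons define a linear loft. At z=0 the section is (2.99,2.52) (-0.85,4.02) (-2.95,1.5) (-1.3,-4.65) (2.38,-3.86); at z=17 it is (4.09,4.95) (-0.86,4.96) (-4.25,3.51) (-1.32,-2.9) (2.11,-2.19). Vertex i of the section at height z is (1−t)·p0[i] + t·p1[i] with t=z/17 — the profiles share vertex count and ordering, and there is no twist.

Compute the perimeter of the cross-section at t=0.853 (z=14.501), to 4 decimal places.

Cross-section at t=0.853: each vertex is (1-t)·p0[i] + t·p1[i].
  v1: (1-0.853)·(2.99,2.52) + 0.853·(4.09,4.95) = (3.9283,4.5928)
  v2: (1-0.853)·(-0.85,4.02) + 0.853·(-0.86,4.96) = (-0.8585,4.8218)
  v3: (1-0.853)·(-2.95,1.5) + 0.853·(-4.25,3.51) = (-4.0589,3.2145)
  v4: (1-0.853)·(-1.3,-4.65) + 0.853·(-1.32,-2.9) = (-1.3171,-3.1573)
  v5: (1-0.853)·(2.38,-3.86) + 0.853·(2.11,-2.19) = (2.1497,-2.4355)
Perimeter = Σ |v_{i+1} − v_i|:
  edge 1→2: √(-4.7868² + 0.2290²) = 4.7923 (running 4.7923)
  edge 2→3: √(-3.2004² + -1.6073²) = 3.5813 (running 8.3736)
  edge 3→4: √(2.7418² + -6.3718²) = 6.9367 (running 15.3103)
  edge 4→5: √(3.4667² + 0.7218²) = 3.5411 (running 18.8514)
  edge 5→1: √(1.7786² + 7.0283²) = 7.2498 (running 26.1012)
Perimeter = 26.1012

Perimeter at t=0.853: 26.1012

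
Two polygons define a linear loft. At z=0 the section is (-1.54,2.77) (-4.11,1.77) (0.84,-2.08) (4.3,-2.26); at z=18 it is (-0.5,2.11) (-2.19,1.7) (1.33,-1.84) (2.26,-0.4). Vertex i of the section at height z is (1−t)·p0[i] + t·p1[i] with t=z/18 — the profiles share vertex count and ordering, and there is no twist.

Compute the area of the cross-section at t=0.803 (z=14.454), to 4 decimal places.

Area at t=0.803: 8.3894

Cross-section at t=0.803: each vertex is (1-t)·p0[i] + t·p1[i].
  v1: (1-0.803)·(-1.54,2.77) + 0.803·(-0.5,2.11) = (-0.7049,2.2400)
  v2: (1-0.803)·(-4.11,1.77) + 0.803·(-2.19,1.7) = (-2.5682,1.7138)
  v3: (1-0.803)·(0.84,-2.08) + 0.803·(1.33,-1.84) = (1.2335,-1.8873)
  v4: (1-0.803)·(4.3,-2.26) + 0.803·(2.26,-0.4) = (2.6619,-0.7664)
Shoelace sum Σ(x_i·y_{i+1} − x_{i+1}·y_i):
  i=1: -0.7049·1.7138 − -2.5682·2.2400 = +4.5449 (running +4.5449)
  i=2: -2.5682·-1.8873 − 1.2335·1.7138 = +2.7331 (running +7.2780)
  i=3: 1.2335·-0.7664 − 2.6619·-1.8873 = +4.0784 (running +11.3563)
  i=4: 2.6619·2.2400 − -0.7049·-0.7664 = +5.4224 (running +16.7788)
Area = |Σ|/2 = |16.7788|/2 = 8.3894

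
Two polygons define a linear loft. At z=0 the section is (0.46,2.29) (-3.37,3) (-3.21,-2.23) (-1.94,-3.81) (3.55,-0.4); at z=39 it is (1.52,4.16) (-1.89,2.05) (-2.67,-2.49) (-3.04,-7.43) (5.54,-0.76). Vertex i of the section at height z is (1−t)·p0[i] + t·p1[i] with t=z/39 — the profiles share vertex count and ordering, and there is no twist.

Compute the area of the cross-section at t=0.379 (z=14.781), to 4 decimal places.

Area at t=0.379: 36.0986

Cross-section at t=0.379: each vertex is (1-t)·p0[i] + t·p1[i].
  v1: (1-0.379)·(0.46,2.29) + 0.379·(1.52,4.16) = (0.8617,2.9987)
  v2: (1-0.379)·(-3.37,3) + 0.379·(-1.89,2.05) = (-2.8091,2.6399)
  v3: (1-0.379)·(-3.21,-2.23) + 0.379·(-2.67,-2.49) = (-3.0053,-2.3285)
  v4: (1-0.379)·(-1.94,-3.81) + 0.379·(-3.04,-7.43) = (-2.3569,-5.1820)
  v5: (1-0.379)·(3.55,-0.4) + 0.379·(5.54,-0.76) = (4.3042,-0.5364)
Shoelace sum Σ(x_i·y_{i+1} − x_{i+1}·y_i):
  i=1: 0.8617·2.6399 − -2.8091·2.9987 = +10.6986 (running +10.6986)
  i=2: -2.8091·-2.3285 − -3.0053·2.6399 = +14.4750 (running +25.1736)
  i=3: -3.0053·-5.1820 − -2.3569·-2.3285 = +10.0855 (running +35.2591)
  i=4: -2.3569·-0.5364 − 4.3042·-5.1820 = +23.5687 (running +58.8278)
  i=5: 4.3042·2.9987 − 0.8617·-0.5364 = +13.3694 (running +72.1972)
Area = |Σ|/2 = |72.1972|/2 = 36.0986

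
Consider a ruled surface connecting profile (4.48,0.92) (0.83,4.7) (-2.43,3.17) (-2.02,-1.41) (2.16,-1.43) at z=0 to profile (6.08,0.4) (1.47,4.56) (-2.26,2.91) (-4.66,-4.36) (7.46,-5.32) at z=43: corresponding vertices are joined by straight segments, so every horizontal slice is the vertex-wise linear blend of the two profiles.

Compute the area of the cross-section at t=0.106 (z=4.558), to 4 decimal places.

Cross-section at t=0.106: each vertex is (1-t)·p0[i] + t·p1[i].
  v1: (1-0.106)·(4.48,0.92) + 0.106·(6.08,0.4) = (4.6496,0.8649)
  v2: (1-0.106)·(0.83,4.7) + 0.106·(1.47,4.56) = (0.8978,4.6852)
  v3: (1-0.106)·(-2.43,3.17) + 0.106·(-2.26,2.91) = (-2.4120,3.1424)
  v4: (1-0.106)·(-2.02,-1.41) + 0.106·(-4.66,-4.36) = (-2.2998,-1.7227)
  v5: (1-0.106)·(2.16,-1.43) + 0.106·(7.46,-5.32) = (2.7218,-1.8423)
Shoelace sum Σ(x_i·y_{i+1} − x_{i+1}·y_i):
  i=1: 4.6496·4.6852 − 0.8978·0.8649 = +21.0076 (running +21.0076)
  i=2: 0.8978·3.1424 − -2.4120·4.6852 = +14.1219 (running +35.1295)
  i=3: -2.4120·-1.7227 − -2.2998·3.1424 = +11.3822 (running +46.5117)
  i=4: -2.2998·-1.8423 − 2.7218·-1.7227 = +8.9259 (running +55.4377)
  i=5: 2.7218·0.8649 − 4.6496·-1.8423 = +10.9202 (running +66.3579)
Area = |Σ|/2 = |66.3579|/2 = 33.1789

Area at t=0.106: 33.1789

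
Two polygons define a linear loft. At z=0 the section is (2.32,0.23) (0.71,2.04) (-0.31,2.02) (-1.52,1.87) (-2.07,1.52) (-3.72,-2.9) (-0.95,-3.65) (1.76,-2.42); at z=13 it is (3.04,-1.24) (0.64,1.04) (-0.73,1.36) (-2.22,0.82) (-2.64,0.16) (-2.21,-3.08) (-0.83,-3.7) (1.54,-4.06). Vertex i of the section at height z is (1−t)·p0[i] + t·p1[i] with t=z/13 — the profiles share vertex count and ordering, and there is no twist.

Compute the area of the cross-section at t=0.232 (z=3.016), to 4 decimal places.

Area at t=0.232: 23.2084

Cross-section at t=0.232: each vertex is (1-t)·p0[i] + t·p1[i].
  v1: (1-0.232)·(2.32,0.23) + 0.232·(3.04,-1.24) = (2.4870,-0.1110)
  v2: (1-0.232)·(0.71,2.04) + 0.232·(0.64,1.04) = (0.6938,1.8080)
  v3: (1-0.232)·(-0.31,2.02) + 0.232·(-0.73,1.36) = (-0.4074,1.8669)
  v4: (1-0.232)·(-1.52,1.87) + 0.232·(-2.22,0.82) = (-1.6824,1.6264)
  v5: (1-0.232)·(-2.07,1.52) + 0.232·(-2.64,0.16) = (-2.2022,1.2045)
  v6: (1-0.232)·(-3.72,-2.9) + 0.232·(-2.21,-3.08) = (-3.3697,-2.9418)
  v7: (1-0.232)·(-0.95,-3.65) + 0.232·(-0.83,-3.7) = (-0.9222,-3.6616)
  v8: (1-0.232)·(1.76,-2.42) + 0.232·(1.54,-4.06) = (1.7090,-2.8005)
Shoelace sum Σ(x_i·y_{i+1} − x_{i+1}·y_i):
  i=1: 2.4870·1.8080 − 0.6938·-0.1110 = +4.5736 (running +4.5736)
  i=2: 0.6938·1.8669 − -0.4074·1.8080 = +2.0318 (running +6.6054)
  i=3: -0.4074·1.6264 − -1.6824·1.8669 = +2.4782 (running +9.0836)
  i=4: -1.6824·1.2045 − -2.2022·1.6264 = +1.5553 (running +10.6389)
  i=5: -2.2022·-2.9418 − -3.3697·1.2045 = +10.5372 (running +21.1761)
  i=6: -3.3697·-3.6616 − -0.9222·-2.9418 = +9.6256 (running +30.8017)
  i=7: -0.9222·-2.8005 − 1.7090·-3.6616 = +8.8400 (running +39.6417)
  i=8: 1.7090·-0.1110 − 2.4870·-2.8005 = +6.7751 (running +46.4169)
Area = |Σ|/2 = |46.4169|/2 = 23.2084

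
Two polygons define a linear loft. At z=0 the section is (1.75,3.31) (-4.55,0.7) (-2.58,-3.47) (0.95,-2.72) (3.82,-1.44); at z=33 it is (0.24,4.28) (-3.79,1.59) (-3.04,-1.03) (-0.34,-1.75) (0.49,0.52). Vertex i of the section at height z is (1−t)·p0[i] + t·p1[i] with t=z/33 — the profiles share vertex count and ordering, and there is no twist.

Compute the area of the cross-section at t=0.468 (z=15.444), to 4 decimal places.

Area at t=0.468: 25.4899

Cross-section at t=0.468: each vertex is (1-t)·p0[i] + t·p1[i].
  v1: (1-0.468)·(1.75,3.31) + 0.468·(0.24,4.28) = (1.0433,3.7640)
  v2: (1-0.468)·(-4.55,0.7) + 0.468·(-3.79,1.59) = (-4.1943,1.1165)
  v3: (1-0.468)·(-2.58,-3.47) + 0.468·(-3.04,-1.03) = (-2.7953,-2.3281)
  v4: (1-0.468)·(0.95,-2.72) + 0.468·(-0.34,-1.75) = (0.3463,-2.2660)
  v5: (1-0.468)·(3.82,-1.44) + 0.468·(0.49,0.52) = (2.2616,-0.5227)
Shoelace sum Σ(x_i·y_{i+1} − x_{i+1}·y_i):
  i=1: 1.0433·1.1165 − -4.1943·3.7640 = +16.9521 (running +16.9521)
  i=2: -4.1943·-2.3281 − -2.7953·1.1165 = +12.8857 (running +29.8378)
  i=3: -2.7953·-2.2660 − 0.3463·-2.3281 = +7.1404 (running +36.9782)
  i=4: 0.3463·-0.5227 − 2.2616·-2.2660 = +4.9438 (running +41.9220)
  i=5: 2.2616·3.7640 − 1.0433·-0.5227 = +9.0578 (running +50.9798)
Area = |Σ|/2 = |50.9798|/2 = 25.4899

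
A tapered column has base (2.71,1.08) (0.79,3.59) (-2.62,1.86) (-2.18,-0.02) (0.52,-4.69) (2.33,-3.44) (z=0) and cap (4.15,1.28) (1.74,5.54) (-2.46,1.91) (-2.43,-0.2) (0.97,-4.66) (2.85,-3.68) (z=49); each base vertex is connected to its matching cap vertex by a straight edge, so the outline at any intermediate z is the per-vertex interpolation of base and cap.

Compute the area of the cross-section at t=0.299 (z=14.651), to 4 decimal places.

Cross-section at t=0.299: each vertex is (1-t)·p0[i] + t·p1[i].
  v1: (1-0.299)·(2.71,1.08) + 0.299·(4.15,1.28) = (3.1406,1.1398)
  v2: (1-0.299)·(0.79,3.59) + 0.299·(1.74,5.54) = (1.0741,4.1730)
  v3: (1-0.299)·(-2.62,1.86) + 0.299·(-2.46,1.91) = (-2.5722,1.8750)
  v4: (1-0.299)·(-2.18,-0.02) + 0.299·(-2.43,-0.2) = (-2.2548,-0.0738)
  v5: (1-0.299)·(0.52,-4.69) + 0.299·(0.97,-4.66) = (0.6545,-4.6810)
  v6: (1-0.299)·(2.33,-3.44) + 0.299·(2.85,-3.68) = (2.4855,-3.5118)
Shoelace sum Σ(x_i·y_{i+1} − x_{i+1}·y_i):
  i=1: 3.1406·4.1730 − 1.0741·1.1398 = +11.8815 (running +11.8815)
  i=2: 1.0741·1.8750 − -2.5722·4.1730 = +12.7475 (running +24.6291)
  i=3: -2.5722·-0.0738 − -2.2548·1.8750 = +4.4174 (running +29.0465)
  i=4: -2.2548·-4.6810 − 0.6545·-0.0738 = +10.6029 (running +39.6493)
  i=5: 0.6545·-3.5118 − 2.4855·-4.6810 = +9.3360 (running +48.9853)
  i=6: 2.4855·1.1398 − 3.1406·-3.5118 = +13.8618 (running +62.8472)
Area = |Σ|/2 = |62.8472|/2 = 31.4236

Area at t=0.299: 31.4236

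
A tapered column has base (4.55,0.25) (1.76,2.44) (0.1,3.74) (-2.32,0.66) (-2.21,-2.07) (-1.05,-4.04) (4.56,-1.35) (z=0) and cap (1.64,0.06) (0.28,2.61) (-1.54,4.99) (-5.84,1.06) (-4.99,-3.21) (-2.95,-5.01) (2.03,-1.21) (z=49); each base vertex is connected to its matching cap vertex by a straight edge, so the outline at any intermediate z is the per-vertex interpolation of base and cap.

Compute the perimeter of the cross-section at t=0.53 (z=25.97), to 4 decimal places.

Perimeter at t=0.53: 24.3220

Cross-section at t=0.53: each vertex is (1-t)·p0[i] + t·p1[i].
  v1: (1-0.53)·(4.55,0.25) + 0.53·(1.64,0.06) = (3.0077,0.1493)
  v2: (1-0.53)·(1.76,2.44) + 0.53·(0.28,2.61) = (0.9756,2.5301)
  v3: (1-0.53)·(0.1,3.74) + 0.53·(-1.54,4.99) = (-0.7692,4.4025)
  v4: (1-0.53)·(-2.32,0.66) + 0.53·(-5.84,1.06) = (-4.1856,0.8720)
  v5: (1-0.53)·(-2.21,-2.07) + 0.53·(-4.99,-3.21) = (-3.6834,-2.6742)
  v6: (1-0.53)·(-1.05,-4.04) + 0.53·(-2.95,-5.01) = (-2.0570,-4.5541)
  v7: (1-0.53)·(4.56,-1.35) + 0.53·(2.03,-1.21) = (3.2191,-1.2758)
Perimeter = Σ |v_{i+1} − v_i|:
  edge 1→2: √(-2.0321² + 2.3808²) = 3.1301 (running 3.1301)
  edge 2→3: √(-1.7448² + 1.8724²) = 2.5593 (running 5.6895)
  edge 3→4: √(-3.4164² + -3.5305²) = 4.9129 (running 10.6023)
  edge 4→5: √(0.5022² + -3.5462²) = 3.5816 (running 14.1839)
  edge 5→6: √(1.6264² + -1.8799²) = 2.4858 (running 16.6697)
  edge 6→7: √(5.2761² + 3.2783²) = 6.2116 (running 22.8813)
  edge 7→1: √(-0.2114² + 1.4251²) = 1.4407 (running 24.3220)
Perimeter = 24.3220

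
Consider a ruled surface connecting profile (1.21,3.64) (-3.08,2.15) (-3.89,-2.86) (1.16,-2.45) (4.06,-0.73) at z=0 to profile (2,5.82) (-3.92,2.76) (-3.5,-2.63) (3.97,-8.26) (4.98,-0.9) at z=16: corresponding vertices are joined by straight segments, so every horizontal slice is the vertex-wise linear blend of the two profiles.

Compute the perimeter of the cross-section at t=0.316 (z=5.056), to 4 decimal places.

Perimeter at t=0.316: 26.4163

Cross-section at t=0.316: each vertex is (1-t)·p0[i] + t·p1[i].
  v1: (1-0.316)·(1.21,3.64) + 0.316·(2,5.82) = (1.4596,4.3289)
  v2: (1-0.316)·(-3.08,2.15) + 0.316·(-3.92,2.76) = (-3.3454,2.3428)
  v3: (1-0.316)·(-3.89,-2.86) + 0.316·(-3.5,-2.63) = (-3.7668,-2.7873)
  v4: (1-0.316)·(1.16,-2.45) + 0.316·(3.97,-8.26) = (2.0480,-4.2860)
  v5: (1-0.316)·(4.06,-0.73) + 0.316·(4.98,-0.9) = (4.3507,-0.7837)
Perimeter = Σ |v_{i+1} − v_i|:
  edge 1→2: √(-4.8051² + -1.9861²) = 5.1994 (running 5.1994)
  edge 2→3: √(-0.4213² + -5.1301²) = 5.1474 (running 10.3467)
  edge 3→4: √(5.8147² + -1.4986²) = 6.0047 (running 16.3515)
  edge 4→5: √(2.3028² + 3.5022²) = 4.1915 (running 20.5429)
  edge 5→1: √(-2.8911² + 5.1126²) = 5.8734 (running 26.4163)
Perimeter = 26.4163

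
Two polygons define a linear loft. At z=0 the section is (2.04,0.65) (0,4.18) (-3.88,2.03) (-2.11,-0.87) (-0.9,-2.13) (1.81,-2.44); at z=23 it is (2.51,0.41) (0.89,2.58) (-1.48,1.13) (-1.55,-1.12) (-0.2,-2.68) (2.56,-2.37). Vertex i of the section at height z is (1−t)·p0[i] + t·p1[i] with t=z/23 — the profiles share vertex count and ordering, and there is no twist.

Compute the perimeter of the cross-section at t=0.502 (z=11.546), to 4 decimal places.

Perimeter at t=0.502: 17.2723

Cross-section at t=0.502: each vertex is (1-t)·p0[i] + t·p1[i].
  v1: (1-0.502)·(2.04,0.65) + 0.502·(2.51,0.41) = (2.2759,0.5295)
  v2: (1-0.502)·(0,4.18) + 0.502·(0.89,2.58) = (0.4468,3.3768)
  v3: (1-0.502)·(-3.88,2.03) + 0.502·(-1.48,1.13) = (-2.6752,1.5782)
  v4: (1-0.502)·(-2.11,-0.87) + 0.502·(-1.55,-1.12) = (-1.8289,-0.9955)
  v5: (1-0.502)·(-0.9,-2.13) + 0.502·(-0.2,-2.68) = (-0.5486,-2.4061)
  v6: (1-0.502)·(1.81,-2.44) + 0.502·(2.56,-2.37) = (2.1865,-2.4049)
Perimeter = Σ |v_{i+1} − v_i|:
  edge 1→2: √(-1.8292² + 2.8473²) = 3.3842 (running 3.3842)
  edge 2→3: √(-3.1220² + -1.7986²) = 3.6030 (running 6.9872)
  edge 3→4: √(0.8463² + -2.5737²) = 2.7093 (running 9.6965)
  edge 4→5: √(1.2803² + -1.4106²) = 1.9050 (running 11.6015)
  edge 5→6: √(2.7351² + 0.0012²) = 2.7351 (running 14.3366)
  edge 6→1: √(0.0894² + 2.9344²) = 2.9357 (running 17.2723)
Perimeter = 17.2723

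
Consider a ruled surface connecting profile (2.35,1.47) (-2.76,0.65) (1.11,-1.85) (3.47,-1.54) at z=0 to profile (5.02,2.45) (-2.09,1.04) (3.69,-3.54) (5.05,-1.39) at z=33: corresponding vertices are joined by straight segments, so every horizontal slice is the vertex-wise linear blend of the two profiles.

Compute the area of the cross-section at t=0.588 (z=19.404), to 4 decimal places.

Area at t=0.588: 18.0475

Cross-section at t=0.588: each vertex is (1-t)·p0[i] + t·p1[i].
  v1: (1-0.588)·(2.35,1.47) + 0.588·(5.02,2.45) = (3.9200,2.0462)
  v2: (1-0.588)·(-2.76,0.65) + 0.588·(-2.09,1.04) = (-2.3660,0.8793)
  v3: (1-0.588)·(1.11,-1.85) + 0.588·(3.69,-3.54) = (2.6270,-2.8437)
  v4: (1-0.588)·(3.47,-1.54) + 0.588·(5.05,-1.39) = (4.3990,-1.4518)
Shoelace sum Σ(x_i·y_{i+1} − x_{i+1}·y_i):
  i=1: 3.9200·0.8793 − -2.3660·2.0462 = +8.2884 (running +8.2884)
  i=2: -2.3660·-2.8437 − 2.6270·0.8793 = +4.4183 (running +12.7067)
  i=3: 2.6270·-1.4518 − 4.3990·-2.8437 = +8.6957 (running +21.4024)
  i=4: 4.3990·2.0462 − 3.9200·-1.4518 = +14.6925 (running +36.0949)
Area = |Σ|/2 = |36.0949|/2 = 18.0475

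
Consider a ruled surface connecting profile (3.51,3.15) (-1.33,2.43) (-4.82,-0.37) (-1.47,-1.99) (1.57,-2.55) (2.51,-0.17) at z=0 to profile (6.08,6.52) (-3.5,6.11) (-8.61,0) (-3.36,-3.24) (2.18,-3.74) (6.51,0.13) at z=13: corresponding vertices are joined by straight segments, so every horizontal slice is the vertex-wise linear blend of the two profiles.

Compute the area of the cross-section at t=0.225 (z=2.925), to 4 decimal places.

Cross-section at t=0.225: each vertex is (1-t)·p0[i] + t·p1[i].
  v1: (1-0.225)·(3.51,3.15) + 0.225·(6.08,6.52) = (4.0883,3.9082)
  v2: (1-0.225)·(-1.33,2.43) + 0.225·(-3.5,6.11) = (-1.8182,3.2580)
  v3: (1-0.225)·(-4.82,-0.37) + 0.225·(-8.61,0) = (-5.6728,-0.2868)
  v4: (1-0.225)·(-1.47,-1.99) + 0.225·(-3.36,-3.24) = (-1.8953,-2.2713)
  v5: (1-0.225)·(1.57,-2.55) + 0.225·(2.18,-3.74) = (1.7073,-2.8177)
  v6: (1-0.225)·(2.51,-0.17) + 0.225·(6.51,0.13) = (3.4100,-0.1025)
Shoelace sum Σ(x_i·y_{i+1} − x_{i+1}·y_i):
  i=1: 4.0883·3.2580 − -1.8182·3.9082 = +20.4257 (running +20.4257)
  i=2: -1.8182·-0.2868 − -5.6728·3.2580 = +19.0032 (running +39.4289)
  i=3: -5.6728·-2.2713 − -1.8953·-0.2868 = +12.3408 (running +51.7697)
  i=4: -1.8953·-2.8177 − 1.7073·-2.2713 = +9.2179 (running +60.9876)
  i=5: 1.7073·-0.1025 − 3.4100·-2.8177 = +9.4335 (running +70.4211)
  i=6: 3.4100·3.9082 − 4.0883·-0.1025 = +13.7462 (running +84.1673)
Area = |Σ|/2 = |84.1673|/2 = 42.0837

Area at t=0.225: 42.0837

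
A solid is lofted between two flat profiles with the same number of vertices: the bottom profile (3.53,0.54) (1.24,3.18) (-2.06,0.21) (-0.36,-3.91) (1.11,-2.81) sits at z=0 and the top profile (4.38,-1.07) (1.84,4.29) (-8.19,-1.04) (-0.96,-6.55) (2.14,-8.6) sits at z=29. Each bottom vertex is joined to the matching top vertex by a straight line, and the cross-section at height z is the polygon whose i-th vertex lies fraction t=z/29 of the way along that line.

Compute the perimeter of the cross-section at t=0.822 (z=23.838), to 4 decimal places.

Cross-section at t=0.822: each vertex is (1-t)·p0[i] + t·p1[i].
  v1: (1-0.822)·(3.53,0.54) + 0.822·(4.38,-1.07) = (4.2287,-0.7834)
  v2: (1-0.822)·(1.24,3.18) + 0.822·(1.84,4.29) = (1.7332,4.0924)
  v3: (1-0.822)·(-2.06,0.21) + 0.822·(-8.19,-1.04) = (-7.0989,-0.8175)
  v4: (1-0.822)·(-0.36,-3.91) + 0.822·(-0.96,-6.55) = (-0.8532,-6.0801)
  v5: (1-0.822)·(1.11,-2.81) + 0.822·(2.14,-8.6) = (1.9567,-7.5694)
Perimeter = Σ |v_{i+1} − v_i|:
  edge 1→2: √(-2.4955² + 4.8758²) = 5.4773 (running 5.4773)
  edge 2→3: √(-8.8321² + -4.9099²) = 10.1051 (running 15.5824)
  edge 3→4: √(6.2457² + -5.2626²) = 8.1672 (running 23.7496)
  edge 4→5: √(2.8099² + -1.4893²) = 3.1801 (running 26.9298)
  edge 5→1: √(2.2720² + 6.7860²) = 7.1562 (running 34.0860)
Perimeter = 34.0860

Perimeter at t=0.822: 34.0860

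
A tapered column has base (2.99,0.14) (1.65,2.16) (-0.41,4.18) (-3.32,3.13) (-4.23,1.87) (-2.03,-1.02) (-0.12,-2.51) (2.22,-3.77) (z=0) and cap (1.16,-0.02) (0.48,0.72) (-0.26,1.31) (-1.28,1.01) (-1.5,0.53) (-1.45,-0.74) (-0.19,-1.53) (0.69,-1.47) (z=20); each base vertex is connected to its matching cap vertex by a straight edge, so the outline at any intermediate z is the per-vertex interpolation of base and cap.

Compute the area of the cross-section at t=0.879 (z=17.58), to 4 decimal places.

Area at t=0.879: 7.4815

Cross-section at t=0.879: each vertex is (1-t)·p0[i] + t·p1[i].
  v1: (1-0.879)·(2.99,0.14) + 0.879·(1.16,-0.02) = (1.3814,-0.0006)
  v2: (1-0.879)·(1.65,2.16) + 0.879·(0.48,0.72) = (0.6216,0.8942)
  v3: (1-0.879)·(-0.41,4.18) + 0.879·(-0.26,1.31) = (-0.2782,1.6573)
  v4: (1-0.879)·(-3.32,3.13) + 0.879·(-1.28,1.01) = (-1.5268,1.2665)
  v5: (1-0.879)·(-4.23,1.87) + 0.879·(-1.5,0.53) = (-1.8303,0.6921)
  v6: (1-0.879)·(-2.03,-1.02) + 0.879·(-1.45,-0.74) = (-1.5202,-0.7739)
  v7: (1-0.879)·(-0.12,-2.51) + 0.879·(-0.19,-1.53) = (-0.1815,-1.6486)
  v8: (1-0.879)·(2.22,-3.77) + 0.879·(0.69,-1.47) = (0.8751,-1.7483)
Shoelace sum Σ(x_i·y_{i+1} − x_{i+1}·y_i):
  i=1: 1.3814·0.8942 − 0.6216·-0.0006 = +1.2357 (running +1.2357)
  i=2: 0.6216·1.6573 − -0.2782·0.8942 = +1.2788 (running +2.5146)
  i=3: -0.2782·1.2665 − -1.5268·1.6573 = +2.1781 (running +4.6927)
  i=4: -1.5268·0.6921 − -1.8303·1.2665 = +1.2614 (running +5.9540)
  i=5: -1.8303·-0.7739 − -1.5202·0.6921 = +2.4686 (running +8.4227)
  i=6: -1.5202·-1.6486 − -0.1815·-0.7739 = +2.3657 (running +10.7883)
  i=7: -0.1815·-1.7483 − 0.8751·-1.6486 = +1.7601 (running +12.5484)
  i=8: 0.8751·-0.0006 − 1.3814·-1.7483 = +2.4146 (running +14.9630)
Area = |Σ|/2 = |14.9630|/2 = 7.4815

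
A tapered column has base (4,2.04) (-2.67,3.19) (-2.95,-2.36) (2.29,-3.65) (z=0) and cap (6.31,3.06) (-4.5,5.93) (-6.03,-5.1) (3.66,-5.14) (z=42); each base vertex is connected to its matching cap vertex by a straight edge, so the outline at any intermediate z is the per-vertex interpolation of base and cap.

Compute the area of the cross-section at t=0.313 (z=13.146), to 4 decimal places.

Cross-section at t=0.313: each vertex is (1-t)·p0[i] + t·p1[i].
  v1: (1-0.313)·(4,2.04) + 0.313·(6.31,3.06) = (4.7230,2.3593)
  v2: (1-0.313)·(-2.67,3.19) + 0.313·(-4.5,5.93) = (-3.2428,4.0476)
  v3: (1-0.313)·(-2.95,-2.36) + 0.313·(-6.03,-5.1) = (-3.9140,-3.2176)
  v4: (1-0.313)·(2.29,-3.65) + 0.313·(3.66,-5.14) = (2.7188,-4.1164)
Shoelace sum Σ(x_i·y_{i+1} − x_{i+1}·y_i):
  i=1: 4.7230·4.0476 − -3.2428·2.3593 = +26.7676 (running +26.7676)
  i=2: -3.2428·-3.2176 − -3.9140·4.0476 = +26.2766 (running +53.0442)
  i=3: -3.9140·-4.1164 − 2.7188·-3.2176 = +24.8597 (running +77.9040)
  i=4: 2.7188·2.3593 − 4.7230·-4.1164 = +25.8561 (running +103.7601)
Area = |Σ|/2 = |103.7601|/2 = 51.8800

Area at t=0.313: 51.8800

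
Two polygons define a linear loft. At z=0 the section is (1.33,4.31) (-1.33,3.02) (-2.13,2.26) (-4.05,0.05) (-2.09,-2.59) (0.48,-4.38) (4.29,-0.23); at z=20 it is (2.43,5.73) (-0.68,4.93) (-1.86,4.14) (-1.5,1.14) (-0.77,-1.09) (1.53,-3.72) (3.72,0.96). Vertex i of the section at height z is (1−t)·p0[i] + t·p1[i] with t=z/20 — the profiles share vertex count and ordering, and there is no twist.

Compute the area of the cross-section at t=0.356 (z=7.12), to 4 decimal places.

Area at t=0.356: 38.1880

Cross-section at t=0.356: each vertex is (1-t)·p0[i] + t·p1[i].
  v1: (1-0.356)·(1.33,4.31) + 0.356·(2.43,5.73) = (1.7216,4.8155)
  v2: (1-0.356)·(-1.33,3.02) + 0.356·(-0.68,4.93) = (-1.0986,3.7000)
  v3: (1-0.356)·(-2.13,2.26) + 0.356·(-1.86,4.14) = (-2.0339,2.9293)
  v4: (1-0.356)·(-4.05,0.05) + 0.356·(-1.5,1.14) = (-3.1422,0.4380)
  v5: (1-0.356)·(-2.09,-2.59) + 0.356·(-0.77,-1.09) = (-1.6201,-2.0560)
  v6: (1-0.356)·(0.48,-4.38) + 0.356·(1.53,-3.72) = (0.8538,-4.1450)
  v7: (1-0.356)·(4.29,-0.23) + 0.356·(3.72,0.96) = (4.0871,0.1936)
Shoelace sum Σ(x_i·y_{i+1} − x_{i+1}·y_i):
  i=1: 1.7216·3.7000 − -1.0986·4.8155 = +11.6602 (running +11.6602)
  i=2: -1.0986·2.9293 − -2.0339·3.7000 = +4.3072 (running +15.9673)
  i=3: -2.0339·0.4380 − -3.1422·2.9293 = +8.3135 (running +24.2808)
  i=4: -3.1422·-2.0560 − -1.6201·0.4380 = +7.1700 (running +31.4508)
  i=5: -1.6201·-4.1450 − 0.8538·-2.0560 = +8.4707 (running +39.9215)
  i=6: 0.8538·0.1936 − 4.0871·-4.1450 = +17.1064 (running +57.0280)
  i=7: 4.0871·4.8155 − 1.7216·0.1936 = +19.3480 (running +76.3760)
Area = |Σ|/2 = |76.3760|/2 = 38.1880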